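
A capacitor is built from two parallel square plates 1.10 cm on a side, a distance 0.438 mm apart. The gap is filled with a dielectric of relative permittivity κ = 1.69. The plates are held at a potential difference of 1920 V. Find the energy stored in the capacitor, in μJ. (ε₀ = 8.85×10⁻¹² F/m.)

A = (1.10 cm)² = 1.21×10⁻⁴ m².
C = κε₀A/d = 1.69 × 8.85×10⁻¹² × 1.21×10⁻⁴ / 4.38×10⁻⁴ = 4.13×10⁻¹² F.
U = ½CV² = ½ × 4.13×10⁻¹² × (1920)² = 7.62×10⁻⁶ J.

7.62 μJ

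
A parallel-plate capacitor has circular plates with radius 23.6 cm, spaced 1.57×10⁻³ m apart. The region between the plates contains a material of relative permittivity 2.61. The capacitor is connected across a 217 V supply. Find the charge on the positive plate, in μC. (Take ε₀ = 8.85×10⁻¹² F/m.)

A = π(23.6 cm)² = 0.175 m².
C = κε₀A/d = 2.61 × 8.85×10⁻¹² × 0.175 / 1.57×10⁻³ = 2.57×10⁻⁹ F.
Q = CV = 2.57×10⁻⁹ × 217 = 5.59×10⁻⁷ C.

Q ≈ 0.559 μC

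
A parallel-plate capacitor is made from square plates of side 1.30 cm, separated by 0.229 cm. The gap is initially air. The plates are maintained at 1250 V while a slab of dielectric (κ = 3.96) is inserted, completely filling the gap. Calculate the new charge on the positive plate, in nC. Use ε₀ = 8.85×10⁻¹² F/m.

3.23 nC

A = (1.30 cm)² = 1.69×10⁻⁴ m².
Initially C₁ = ε₀A/d = 8.85×10⁻¹² × 1.69×10⁻⁴ / 2.29×10⁻³ = 6.53×10⁻¹³ F.
Q₁ = 8.16×10⁻¹⁰ C.
Battery connected ⇒ V is held fixed. C₂ = 3.96 C₁ and Q = CV, so Q₂/Q₁ = C₂/C₁ = 3.96.
Q₂ = 3.96 × 8.16×10⁻¹⁰ = 3.23×10⁻⁹ C.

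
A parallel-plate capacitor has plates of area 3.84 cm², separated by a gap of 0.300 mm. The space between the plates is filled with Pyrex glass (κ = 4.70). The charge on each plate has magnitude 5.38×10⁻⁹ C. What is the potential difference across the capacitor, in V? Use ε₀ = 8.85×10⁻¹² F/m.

A = 3.84 cm² = 3.84×10⁻⁴ m².
C = κε₀A/d = 4.70 × 8.85×10⁻¹² × 3.84×10⁻⁴ / 3.00×10⁻⁴ = 5.32×10⁻¹¹ F.
V = Q/C = 5.38×10⁻⁹ / 5.32×10⁻¹¹ = 1.01×10² V.

V ≈ 101 V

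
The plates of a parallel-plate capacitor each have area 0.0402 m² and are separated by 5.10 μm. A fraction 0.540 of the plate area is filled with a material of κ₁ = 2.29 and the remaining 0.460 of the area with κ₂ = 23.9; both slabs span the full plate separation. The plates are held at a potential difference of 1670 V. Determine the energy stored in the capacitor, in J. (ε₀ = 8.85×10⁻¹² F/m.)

Side-by-side slabs ⇒ two capacitors in parallel, each spanning the full gap.
C₁ = κ₁ε₀A₁/d = 2.29 × 8.85×10⁻¹² × 2.17×10⁻² / 5.10×10⁻⁶ = 8.63×10⁻⁸ F.
C₂ = κ₂ε₀A₂/d = 23.9 × 8.85×10⁻¹² × 1.85×10⁻² / 5.10×10⁻⁶ = 7.67×10⁻⁷ F.
C = C₁ + C₂ = 8.53×10⁻⁷ F.
U = ½CV² = ½ × 8.53×10⁻⁷ × (1670)² = 1.19 J.

U ≈ 1.19 J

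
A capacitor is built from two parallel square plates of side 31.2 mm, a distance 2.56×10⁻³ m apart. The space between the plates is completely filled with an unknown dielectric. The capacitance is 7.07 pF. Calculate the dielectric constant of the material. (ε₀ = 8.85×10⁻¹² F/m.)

A = (31.2 mm)² = 9.73×10⁻⁴ m².
κ = Cd/(ε₀A) = 7.07×10⁻¹² × 2.56×10⁻³ / (8.85×10⁻¹² × 9.73×10⁻⁴) = 2.10.

κ ≈ 2.10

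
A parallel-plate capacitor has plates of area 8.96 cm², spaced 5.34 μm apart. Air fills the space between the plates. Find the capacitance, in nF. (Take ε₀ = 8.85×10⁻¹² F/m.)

A = 8.96 cm² = 8.96×10⁻⁴ m².
C = ε₀A/d = 8.85×10⁻¹² × 8.96×10⁻⁴ / 5.34×10⁻⁶ = 1.48×10⁻⁹ F.

C ≈ 1.48 nF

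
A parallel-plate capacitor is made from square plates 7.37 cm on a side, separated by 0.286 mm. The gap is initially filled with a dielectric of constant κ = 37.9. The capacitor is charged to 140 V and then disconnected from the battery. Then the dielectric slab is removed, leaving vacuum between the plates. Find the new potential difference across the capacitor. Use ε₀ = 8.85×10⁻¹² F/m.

V ≈ 5.31 kV

A = (7.37 cm)² = 5.43×10⁻³ m².
Initially C₁ = κε₀A/d = 37.9 × 8.85×10⁻¹² × 5.43×10⁻³ / 2.86×10⁻⁴ = 6.37×10⁻⁹ F.
V₁ = 1.40×10² V.
Isolated ⇒ Q is held fixed. C₂ = 0.0264 C₁ and V = Q/C, so V₂/V₁ = C₁/C₂ = 37.9.
V₂ = 37.9 × 1.40×10² = 5.31×10³ V.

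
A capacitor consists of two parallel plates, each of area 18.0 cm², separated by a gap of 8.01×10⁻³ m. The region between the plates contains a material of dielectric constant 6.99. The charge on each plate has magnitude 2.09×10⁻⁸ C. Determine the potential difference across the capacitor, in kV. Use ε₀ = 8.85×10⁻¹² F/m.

A = 18.0 cm² = 1.80×10⁻³ m².
C = κε₀A/d = 6.99 × 8.85×10⁻¹² × 1.80×10⁻³ / 8.01×10⁻³ = 1.39×10⁻¹¹ F.
V = Q/C = 2.09×10⁻⁸ / 1.39×10⁻¹¹ = 1.50×10³ V.

1.50 kV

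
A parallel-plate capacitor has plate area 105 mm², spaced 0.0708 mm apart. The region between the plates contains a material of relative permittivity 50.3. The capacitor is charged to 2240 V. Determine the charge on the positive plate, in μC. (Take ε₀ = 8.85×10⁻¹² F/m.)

A = 105 mm² = 1.05×10⁻⁴ m².
C = κε₀A/d = 50.3 × 8.85×10⁻¹² × 1.05×10⁻⁴ / 7.08×10⁻⁵ = 6.60×10⁻¹⁰ F.
Q = CV = 6.60×10⁻¹⁰ × 2240 = 1.48×10⁻⁶ C.

1.48 μC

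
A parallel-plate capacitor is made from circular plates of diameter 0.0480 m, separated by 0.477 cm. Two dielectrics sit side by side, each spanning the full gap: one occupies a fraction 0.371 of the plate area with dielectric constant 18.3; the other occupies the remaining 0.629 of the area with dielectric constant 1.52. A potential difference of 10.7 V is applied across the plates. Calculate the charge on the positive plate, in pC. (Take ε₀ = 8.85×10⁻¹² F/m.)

A = π(0.0480/2 m)² = 1.81×10⁻³ m².
Side-by-side slabs ⇒ two capacitors in parallel, each spanning the full gap.
C₁ = κ₁ε₀A₁/d = 18.3 × 8.85×10⁻¹² × 6.71×10⁻⁴ / 4.77×10⁻³ = 2.28×10⁻¹¹ F.
C₂ = κ₂ε₀A₂/d = 1.52 × 8.85×10⁻¹² × 1.14×10⁻³ / 4.77×10⁻³ = 3.21×10⁻¹² F.
C = C₁ + C₂ = 2.60×10⁻¹¹ F.
Q = CV = 2.60×10⁻¹¹ × 10.7 = 2.78×10⁻¹⁰ C.

Q ≈ 278 pC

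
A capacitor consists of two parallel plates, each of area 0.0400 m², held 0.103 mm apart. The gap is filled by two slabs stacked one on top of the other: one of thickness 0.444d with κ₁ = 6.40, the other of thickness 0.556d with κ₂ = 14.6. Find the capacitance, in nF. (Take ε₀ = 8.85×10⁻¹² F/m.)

C ≈ 32.0 nF

Stacked slabs ⇒ two capacitors in series, each with the full plate area.
C₁ = κ₁ε₀A/d₁ = 6.40 × 8.85×10⁻¹² × 4.00×10⁻² / 4.57×10⁻⁵ = 4.95×10⁻⁸ F.
C₂ = κ₂ε₀A/d₂ = 14.6 × 8.85×10⁻¹² × 4.00×10⁻² / 5.73×10⁻⁵ = 9.02×10⁻⁸ F.
C = (1/C₁ + 1/C₂)⁻¹ = 3.20×10⁻⁸ F.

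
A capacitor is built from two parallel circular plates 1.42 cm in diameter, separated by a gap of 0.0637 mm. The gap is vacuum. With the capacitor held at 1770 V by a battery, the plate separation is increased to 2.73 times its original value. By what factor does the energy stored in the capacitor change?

Battery connected ⇒ V is held fixed.
C₂ = 0.366 C₁ and U = ½CV², so U₂/U₁ = C₂/C₁ = 0.366.

U₂/U₁ ≈ 0.366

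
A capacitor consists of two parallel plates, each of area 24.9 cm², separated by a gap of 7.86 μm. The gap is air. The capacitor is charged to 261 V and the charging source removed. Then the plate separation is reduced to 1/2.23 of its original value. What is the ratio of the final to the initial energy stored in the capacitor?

Isolated ⇒ Q is held fixed.
C₂ = 2.23 C₁ and U = Q²/(2C), so U₂/U₁ = C₁/C₂ = 0.448.

U₂/U₁ ≈ 0.448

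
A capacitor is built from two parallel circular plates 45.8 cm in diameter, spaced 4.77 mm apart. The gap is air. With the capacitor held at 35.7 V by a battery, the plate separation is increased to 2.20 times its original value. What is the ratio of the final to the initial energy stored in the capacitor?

U₂/U₁ ≈ 0.455

Battery connected ⇒ V is held fixed.
C₂ = 0.455 C₁ and U = ½CV², so U₂/U₁ = C₂/C₁ = 0.455.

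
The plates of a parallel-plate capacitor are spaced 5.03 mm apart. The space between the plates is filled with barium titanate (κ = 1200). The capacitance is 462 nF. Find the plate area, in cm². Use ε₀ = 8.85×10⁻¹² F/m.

A = Cd/(κε₀) = 4.62×10⁻⁷ × 5.03×10⁻³ / (1200 × 8.85×10⁻¹²) = 0.219 m².

A ≈ 2188 cm²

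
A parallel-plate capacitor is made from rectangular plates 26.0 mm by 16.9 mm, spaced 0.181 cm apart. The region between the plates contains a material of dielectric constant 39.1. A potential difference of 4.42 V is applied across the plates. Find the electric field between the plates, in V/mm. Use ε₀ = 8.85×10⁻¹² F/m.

E = V/d = 4.42 / 1.81×10⁻³ = 2.44×10³ V/m.

E ≈ 2.44 V/mm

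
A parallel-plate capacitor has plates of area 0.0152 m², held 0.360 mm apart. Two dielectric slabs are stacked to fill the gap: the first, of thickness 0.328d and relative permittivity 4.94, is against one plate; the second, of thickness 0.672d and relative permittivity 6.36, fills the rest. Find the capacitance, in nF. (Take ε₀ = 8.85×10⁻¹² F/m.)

C ≈ 2.17 nF

Stacked slabs ⇒ two capacitors in series, each with the full plate area.
C₁ = κ₁ε₀A/d₁ = 4.94 × 8.85×10⁻¹² × 1.52×10⁻² / 1.18×10⁻⁴ = 5.63×10⁻⁹ F.
C₂ = κ₂ε₀A/d₂ = 6.36 × 8.85×10⁻¹² × 1.52×10⁻² / 2.42×10⁻⁴ = 3.54×10⁻⁹ F.
C = (1/C₁ + 1/C₂)⁻¹ = 2.17×10⁻⁹ F.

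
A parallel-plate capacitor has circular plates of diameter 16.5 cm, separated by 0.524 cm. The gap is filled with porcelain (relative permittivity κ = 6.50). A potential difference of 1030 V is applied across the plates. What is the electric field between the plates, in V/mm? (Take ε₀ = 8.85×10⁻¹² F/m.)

E = V/d = 1030 / 5.24×10⁻³ = 1.97×10⁵ V/m.

197 V/mm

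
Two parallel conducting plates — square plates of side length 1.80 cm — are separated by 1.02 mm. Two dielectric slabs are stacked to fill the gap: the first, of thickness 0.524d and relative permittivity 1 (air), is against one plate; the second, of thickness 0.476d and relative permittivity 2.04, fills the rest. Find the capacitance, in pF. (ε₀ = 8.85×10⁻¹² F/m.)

C ≈ 3.71 pF

A = (1.80 cm)² = 3.24×10⁻⁴ m².
Stacked slabs ⇒ two capacitors in series, each with the full plate area.
C₁ = κ₁ε₀A/d₁ = 1.00 × 8.85×10⁻¹² × 3.24×10⁻⁴ / 5.34×10⁻⁴ = 5.36×10⁻¹² F.
C₂ = κ₂ε₀A/d₂ = 2.04 × 8.85×10⁻¹² × 3.24×10⁻⁴ / 4.86×10⁻⁴ = 1.20×10⁻¹¹ F.
C = (1/C₁ + 1/C₂)⁻¹ = 3.71×10⁻¹² F.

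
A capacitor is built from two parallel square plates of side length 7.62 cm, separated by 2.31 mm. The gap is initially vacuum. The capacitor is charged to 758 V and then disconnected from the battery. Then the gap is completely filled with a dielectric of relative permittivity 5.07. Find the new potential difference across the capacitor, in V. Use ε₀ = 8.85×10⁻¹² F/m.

150 V

A = (7.62 cm)² = 5.81×10⁻³ m².
Initially C₁ = ε₀A/d = 8.85×10⁻¹² × 5.81×10⁻³ / 2.31×10⁻³ = 2.22×10⁻¹¹ F.
V₁ = 7.58×10² V.
Isolated ⇒ Q is held fixed. C₂ = 5.07 C₁ and V = Q/C, so V₂/V₁ = C₁/C₂ = 0.197.
V₂ = 0.197 × 7.58×10² = 1.50×10² V.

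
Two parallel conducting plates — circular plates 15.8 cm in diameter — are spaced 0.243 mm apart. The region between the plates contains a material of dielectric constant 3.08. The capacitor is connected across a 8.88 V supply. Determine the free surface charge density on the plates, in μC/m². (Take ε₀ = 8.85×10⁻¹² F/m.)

0.996 μC/m²

A = π(15.8/2 cm)² = 1.96×10⁻² m².
C = κε₀A/d = 3.08 × 8.85×10⁻¹² × 1.96×10⁻² / 2.43×10⁻⁴ = 2.20×10⁻⁹ F.
σ = Q/A = CV/A = 2.20×10⁻⁹ × 8.88 / 1.96×10⁻² = 9.96×10⁻⁷ C/m².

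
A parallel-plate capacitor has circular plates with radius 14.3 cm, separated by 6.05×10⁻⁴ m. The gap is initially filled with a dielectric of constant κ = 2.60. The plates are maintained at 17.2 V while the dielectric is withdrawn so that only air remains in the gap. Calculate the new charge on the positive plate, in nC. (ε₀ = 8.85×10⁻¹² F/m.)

Q ≈ 16.2 nC

A = π(14.3 cm)² = 6.42×10⁻² m².
Initially C₁ = κε₀A/d = 2.60 × 8.85×10⁻¹² × 6.42×10⁻² / 6.05×10⁻⁴ = 2.44×10⁻⁹ F.
Q₁ = 4.20×10⁻⁸ C.
Battery connected ⇒ V is held fixed. C₂ = 0.385 C₁ and Q = CV, so Q₂/Q₁ = C₂/C₁ = 0.385.
Q₂ = 0.385 × 4.20×10⁻⁸ = 1.62×10⁻⁸ C.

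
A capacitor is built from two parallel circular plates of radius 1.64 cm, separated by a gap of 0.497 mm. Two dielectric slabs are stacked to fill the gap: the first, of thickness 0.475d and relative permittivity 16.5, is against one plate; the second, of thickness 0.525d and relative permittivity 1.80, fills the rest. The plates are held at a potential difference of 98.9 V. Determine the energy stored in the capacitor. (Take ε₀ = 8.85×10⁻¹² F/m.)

A = π(1.64 cm)² = 8.45×10⁻⁴ m².
Stacked slabs ⇒ two capacitors in series, each with the full plate area.
C₁ = κ₁ε₀A/d₁ = 16.5 × 8.85×10⁻¹² × 8.45×10⁻⁴ / 2.36×10⁻⁴ = 5.23×10⁻¹⁰ F.
C₂ = κ₂ε₀A/d₂ = 1.80 × 8.85×10⁻¹² × 8.45×10⁻⁴ / 2.61×10⁻⁴ = 5.16×10⁻¹¹ F.
C = (1/C₁ + 1/C₂)⁻¹ = 4.70×10⁻¹¹ F.
U = ½CV² = ½ × 4.70×10⁻¹¹ × (98.9)² = 2.30×10⁻⁷ J.

230 nJ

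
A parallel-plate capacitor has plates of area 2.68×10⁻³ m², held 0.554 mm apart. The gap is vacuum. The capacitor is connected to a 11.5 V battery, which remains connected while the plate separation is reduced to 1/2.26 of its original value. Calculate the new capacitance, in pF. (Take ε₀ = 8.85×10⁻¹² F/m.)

Initially C₁ = ε₀A/d = 8.85×10⁻¹² × 2.68×10⁻³ / 5.54×10⁻⁴ = 4.28×10⁻¹¹ F.
C = ε₀A/d scales as 1/d, so C₂/C₁ = d₁/d₂ = 2.26.
C₂ = 2.26 × 4.28×10⁻¹¹ = 9.68×10⁻¹¹ F.

96.8 pF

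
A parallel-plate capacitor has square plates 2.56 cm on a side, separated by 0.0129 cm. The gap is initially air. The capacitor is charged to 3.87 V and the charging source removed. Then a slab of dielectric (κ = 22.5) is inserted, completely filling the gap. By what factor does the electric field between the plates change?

0.0444

Isolated ⇒ Q is held fixed.
V₂ = Q/C₂ = V₁/22.5; E = V/d, so E₂/E₁ = (V₂/V₁)(d₁/d₂) = 0.0444.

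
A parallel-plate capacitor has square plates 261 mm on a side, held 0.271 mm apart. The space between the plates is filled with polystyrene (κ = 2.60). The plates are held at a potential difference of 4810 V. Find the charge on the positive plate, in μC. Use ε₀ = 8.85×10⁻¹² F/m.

27.8 μC

A = (261 mm)² = 6.81×10⁻² m².
C = κε₀A/d = 2.60 × 8.85×10⁻¹² × 6.81×10⁻² / 2.71×10⁻⁴ = 5.78×10⁻⁹ F.
Q = CV = 5.78×10⁻⁹ × 4810 = 2.78×10⁻⁵ C.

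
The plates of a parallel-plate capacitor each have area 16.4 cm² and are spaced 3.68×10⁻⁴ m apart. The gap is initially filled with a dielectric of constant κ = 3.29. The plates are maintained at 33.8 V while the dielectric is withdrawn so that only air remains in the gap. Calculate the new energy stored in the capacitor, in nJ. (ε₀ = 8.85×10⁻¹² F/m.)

A = 16.4 cm² = 1.64×10⁻³ m².
Initially C₁ = κε₀A/d = 3.29 × 8.85×10⁻¹² × 1.64×10⁻³ / 3.68×10⁻⁴ = 1.30×10⁻¹⁰ F.
U₁ = 7.41×10⁻⁸ J.
Battery connected ⇒ V is held fixed. C₂ = 0.304 C₁ and U = ½CV², so U₂/U₁ = C₂/C₁ = 0.304.
U₂ = 0.304 × 7.41×10⁻⁸ = 2.25×10⁻⁸ J.

U ≈ 22.5 nJ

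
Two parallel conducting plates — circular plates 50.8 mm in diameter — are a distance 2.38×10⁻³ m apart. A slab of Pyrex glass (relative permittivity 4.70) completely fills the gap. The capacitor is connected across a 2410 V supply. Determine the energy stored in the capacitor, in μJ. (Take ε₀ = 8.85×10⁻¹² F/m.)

U ≈ 103 μJ

A = π(50.8/2 mm)² = 2.03×10⁻³ m².
C = κε₀A/d = 4.70 × 8.85×10⁻¹² × 2.03×10⁻³ / 2.38×10⁻³ = 3.54×10⁻¹¹ F.
U = ½CV² = ½ × 3.54×10⁻¹¹ × (2410)² = 1.03×10⁻⁴ J.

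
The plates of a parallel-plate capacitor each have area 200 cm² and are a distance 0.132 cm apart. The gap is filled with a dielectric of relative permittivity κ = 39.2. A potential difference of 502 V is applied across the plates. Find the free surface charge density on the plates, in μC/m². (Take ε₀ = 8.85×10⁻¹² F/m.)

A = 200 cm² = 2.00×10⁻² m².
C = κε₀A/d = 39.2 × 8.85×10⁻¹² × 2.00×10⁻² / 1.32×10⁻³ = 5.26×10⁻⁹ F.
σ = Q/A = CV/A = 5.26×10⁻⁹ × 502 / 2.00×10⁻² = 1.32×10⁻⁴ C/m².

132 μC/m²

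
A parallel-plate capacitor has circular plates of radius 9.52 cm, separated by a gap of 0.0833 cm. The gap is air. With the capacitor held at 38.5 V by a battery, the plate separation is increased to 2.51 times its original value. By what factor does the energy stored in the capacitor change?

Battery connected ⇒ V is held fixed.
C₂ = 0.398 C₁ and U = ½CV², so U₂/U₁ = C₂/C₁ = 0.398.

0.398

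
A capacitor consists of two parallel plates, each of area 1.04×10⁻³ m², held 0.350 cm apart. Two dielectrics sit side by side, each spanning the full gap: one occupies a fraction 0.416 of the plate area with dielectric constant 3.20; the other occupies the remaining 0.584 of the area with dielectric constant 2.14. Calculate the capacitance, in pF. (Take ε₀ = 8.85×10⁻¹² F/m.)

6.79 pF

Side-by-side slabs ⇒ two capacitors in parallel, each spanning the full gap.
C₁ = κ₁ε₀A₁/d = 3.20 × 8.85×10⁻¹² × 4.33×10⁻⁴ / 3.50×10⁻³ = 3.50×10⁻¹² F.
C₂ = κ₂ε₀A₂/d = 2.14 × 8.85×10⁻¹² × 6.07×10⁻⁴ / 3.50×10⁻³ = 3.29×10⁻¹² F.
C = C₁ + C₂ = 6.79×10⁻¹² F.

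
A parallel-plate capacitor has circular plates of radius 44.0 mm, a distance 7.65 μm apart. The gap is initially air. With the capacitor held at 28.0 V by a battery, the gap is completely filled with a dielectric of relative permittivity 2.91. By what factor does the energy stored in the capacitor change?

2.91

Battery connected ⇒ V is held fixed.
C₂ = 2.91 C₁ and U = ½CV², so U₂/U₁ = C₂/C₁ = 2.91.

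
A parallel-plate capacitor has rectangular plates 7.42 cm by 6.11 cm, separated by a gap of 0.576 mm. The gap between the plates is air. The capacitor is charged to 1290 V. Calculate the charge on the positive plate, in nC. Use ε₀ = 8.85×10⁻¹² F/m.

Q ≈ 89.9 nC

A = 7.42 × 6.11 cm² = 4.53×10⁻³ m².
C = ε₀A/d = 8.85×10⁻¹² × 4.53×10⁻³ / 5.76×10⁻⁴ = 6.97×10⁻¹¹ F.
Q = CV = 6.97×10⁻¹¹ × 1290 = 8.99×10⁻⁸ C.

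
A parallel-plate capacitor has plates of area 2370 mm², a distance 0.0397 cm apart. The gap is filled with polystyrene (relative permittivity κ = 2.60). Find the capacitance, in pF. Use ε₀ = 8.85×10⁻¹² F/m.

C ≈ 137 pF

A = 2370 mm² = 2.37×10⁻³ m².
C = κε₀A/d = 2.60 × 8.85×10⁻¹² × 2.37×10⁻³ / 3.97×10⁻⁴ = 1.37×10⁻¹⁰ F.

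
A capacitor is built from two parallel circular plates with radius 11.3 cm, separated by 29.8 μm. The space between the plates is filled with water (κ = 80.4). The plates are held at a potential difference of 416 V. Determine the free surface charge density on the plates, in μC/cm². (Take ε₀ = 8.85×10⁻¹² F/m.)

σ ≈ 0.993 μC/cm²

A = π(11.3 cm)² = 4.01×10⁻² m².
C = κε₀A/d = 80.4 × 8.85×10⁻¹² × 4.01×10⁻² / 2.98×10⁻⁵ = 9.58×10⁻⁷ F.
σ = Q/A = CV/A = 9.58×10⁻⁷ × 416 / 4.01×10⁻² = 9.93×10⁻³ C/m².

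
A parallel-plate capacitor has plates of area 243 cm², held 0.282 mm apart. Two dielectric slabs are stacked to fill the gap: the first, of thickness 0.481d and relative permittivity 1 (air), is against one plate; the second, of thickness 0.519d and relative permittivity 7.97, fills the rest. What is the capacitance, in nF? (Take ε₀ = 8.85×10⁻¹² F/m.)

A = 243 cm² = 2.43×10⁻² m².
Stacked slabs ⇒ two capacitors in series, each with the full plate area.
C₁ = κ₁ε₀A/d₁ = 1.00 × 8.85×10⁻¹² × 2.43×10⁻² / 1.36×10⁻⁴ = 1.59×10⁻⁹ F.
C₂ = κ₂ε₀A/d₂ = 7.97 × 8.85×10⁻¹² × 2.43×10⁻² / 1.46×10⁻⁴ = 1.17×10⁻⁸ F.
C = (1/C₁ + 1/C₂)⁻¹ = 1.40×10⁻⁹ F.

1.40 nF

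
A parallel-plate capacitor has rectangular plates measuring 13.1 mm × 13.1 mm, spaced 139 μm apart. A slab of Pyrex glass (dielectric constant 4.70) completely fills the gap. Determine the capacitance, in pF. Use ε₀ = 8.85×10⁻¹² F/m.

A = 13.1 × 13.1 mm² = 1.72×10⁻⁴ m².
C = κε₀A/d = 4.70 × 8.85×10⁻¹² × 1.72×10⁻⁴ / 1.39×10⁻⁴ = 5.14×10⁻¹¹ F.

C ≈ 51.4 pF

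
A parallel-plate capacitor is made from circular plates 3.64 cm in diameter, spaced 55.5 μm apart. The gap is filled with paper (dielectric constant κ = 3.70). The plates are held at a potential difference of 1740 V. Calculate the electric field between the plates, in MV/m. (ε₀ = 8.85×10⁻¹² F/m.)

E = V/d = 1740 / 5.55×10⁻⁵ = 3.14×10⁷ V/m.

31.4 MV/m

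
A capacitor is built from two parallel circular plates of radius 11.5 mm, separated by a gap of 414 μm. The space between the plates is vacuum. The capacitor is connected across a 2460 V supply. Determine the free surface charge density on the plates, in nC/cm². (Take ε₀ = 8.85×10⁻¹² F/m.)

σ ≈ 5.26 nC/cm²

A = π(11.5 mm)² = 4.15×10⁻⁴ m².
C = ε₀A/d = 8.85×10⁻¹² × 4.15×10⁻⁴ / 4.14×10⁻⁴ = 8.88×10⁻¹² F.
σ = Q/A = CV/A = 8.88×10⁻¹² × 2460 / 4.15×10⁻⁴ = 5.26×10⁻⁵ C/m².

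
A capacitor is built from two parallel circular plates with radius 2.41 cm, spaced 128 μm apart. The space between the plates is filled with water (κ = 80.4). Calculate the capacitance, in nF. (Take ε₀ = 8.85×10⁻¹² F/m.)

A = π(2.41 cm)² = 1.82×10⁻³ m².
C = κε₀A/d = 80.4 × 8.85×10⁻¹² × 1.82×10⁻³ / 1.28×10⁻⁴ = 1.01×10⁻⁸ F.

C ≈ 10.1 nF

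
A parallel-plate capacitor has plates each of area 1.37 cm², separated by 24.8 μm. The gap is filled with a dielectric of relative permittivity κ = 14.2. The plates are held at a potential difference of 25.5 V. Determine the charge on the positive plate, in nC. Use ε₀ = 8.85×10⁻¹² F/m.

A = 1.37 cm² = 1.37×10⁻⁴ m².
C = κε₀A/d = 14.2 × 8.85×10⁻¹² × 1.37×10⁻⁴ / 2.48×10⁻⁵ = 6.94×10⁻¹⁰ F.
Q = CV = 6.94×10⁻¹⁰ × 25.5 = 1.77×10⁻⁸ C.

Q ≈ 17.7 nC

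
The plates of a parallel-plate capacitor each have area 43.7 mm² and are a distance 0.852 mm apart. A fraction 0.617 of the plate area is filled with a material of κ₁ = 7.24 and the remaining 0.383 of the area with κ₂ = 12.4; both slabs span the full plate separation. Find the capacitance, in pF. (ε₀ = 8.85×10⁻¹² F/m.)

A = 43.7 mm² = 4.37×10⁻⁵ m².
Side-by-side slabs ⇒ two capacitors in parallel, each spanning the full gap.
C₁ = κ₁ε₀A₁/d = 7.24 × 8.85×10⁻¹² × 2.70×10⁻⁵ / 8.52×10⁻⁴ = 2.03×10⁻¹² F.
C₂ = κ₂ε₀A₂/d = 12.4 × 8.85×10⁻¹² × 1.67×10⁻⁵ / 8.52×10⁻⁴ = 2.16×10⁻¹² F.
C = C₁ + C₂ = 4.18×10⁻¹² F.

C ≈ 4.18 pF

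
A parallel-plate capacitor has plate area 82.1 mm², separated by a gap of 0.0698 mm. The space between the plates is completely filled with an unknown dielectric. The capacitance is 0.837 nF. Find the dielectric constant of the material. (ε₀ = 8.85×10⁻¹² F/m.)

80.4

A = 82.1 mm² = 8.21×10⁻⁵ m².
κ = Cd/(ε₀A) = 8.37×10⁻¹⁰ × 6.98×10⁻⁵ / (8.85×10⁻¹² × 8.21×10⁻⁵) = 80.4.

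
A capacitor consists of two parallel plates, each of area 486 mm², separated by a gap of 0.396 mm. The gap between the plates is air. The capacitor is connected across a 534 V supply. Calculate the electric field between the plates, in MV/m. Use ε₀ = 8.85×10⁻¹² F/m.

E = V/d = 534 / 3.96×10⁻⁴ = 1.35×10⁶ V/m.

E ≈ 1.35 MV/m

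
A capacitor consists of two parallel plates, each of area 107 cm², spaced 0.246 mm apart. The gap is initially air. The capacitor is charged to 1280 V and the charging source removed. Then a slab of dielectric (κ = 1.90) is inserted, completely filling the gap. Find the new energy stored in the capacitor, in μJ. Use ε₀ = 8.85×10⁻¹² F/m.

U ≈ 166 μJ

A = 107 cm² = 1.07×10⁻² m².
Initially C₁ = ε₀A/d = 8.85×10⁻¹² × 1.07×10⁻² / 2.46×10⁻⁴ = 3.85×10⁻¹⁰ F.
U₁ = 3.15×10⁻⁴ J.
Isolated ⇒ Q is held fixed. C₂ = 1.90 C₁ and U = Q²/(2C), so U₂/U₁ = C₁/C₂ = 0.526.
U₂ = 0.526 × 3.15×10⁻⁴ = 1.66×10⁻⁴ J.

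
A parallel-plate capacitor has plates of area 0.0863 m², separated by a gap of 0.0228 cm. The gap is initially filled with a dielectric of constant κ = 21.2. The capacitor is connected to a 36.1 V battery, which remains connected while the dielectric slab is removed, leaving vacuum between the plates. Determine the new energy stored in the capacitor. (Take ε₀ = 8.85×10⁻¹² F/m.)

2.18 μJ

Initially C₁ = κε₀A/d = 21.2 × 8.85×10⁻¹² × 8.63×10⁻² / 2.28×10⁻⁴ = 7.10×10⁻⁸ F.
U₁ = 4.63×10⁻⁵ J.
Battery connected ⇒ V is held fixed. C₂ = 0.0472 C₁ and U = ½CV², so U₂/U₁ = C₂/C₁ = 0.0472.
U₂ = 0.0472 × 4.63×10⁻⁵ = 2.18×10⁻⁶ J.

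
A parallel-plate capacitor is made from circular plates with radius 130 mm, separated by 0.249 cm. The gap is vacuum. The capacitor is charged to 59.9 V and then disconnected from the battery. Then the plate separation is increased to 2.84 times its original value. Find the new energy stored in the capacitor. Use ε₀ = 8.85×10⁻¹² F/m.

U ≈ 0.961 μJ

A = π(130 mm)² = 5.31×10⁻² m².
Initially C₁ = ε₀A/d = 8.85×10⁻¹² × 5.31×10⁻² / 2.49×10⁻³ = 1.89×10⁻¹⁰ F.
U₁ = 3.39×10⁻⁷ J.
Isolated ⇒ Q is held fixed. C₂ = 0.352 C₁ and U = Q²/(2C), so U₂/U₁ = C₁/C₂ = 2.84.
U₂ = 2.84 × 3.39×10⁻⁷ = 9.61×10⁻⁷ J.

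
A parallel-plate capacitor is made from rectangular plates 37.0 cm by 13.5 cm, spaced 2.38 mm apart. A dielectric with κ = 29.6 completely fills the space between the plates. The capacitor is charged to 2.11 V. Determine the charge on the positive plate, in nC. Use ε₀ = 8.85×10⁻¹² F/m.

11.6 nC

A = 37.0 × 13.5 cm² = 5.00×10⁻² m².
C = κε₀A/d = 29.6 × 8.85×10⁻¹² × 5.00×10⁻² / 2.38×10⁻³ = 5.50×10⁻⁹ F.
Q = CV = 5.50×10⁻⁹ × 2.11 = 1.16×10⁻⁸ C.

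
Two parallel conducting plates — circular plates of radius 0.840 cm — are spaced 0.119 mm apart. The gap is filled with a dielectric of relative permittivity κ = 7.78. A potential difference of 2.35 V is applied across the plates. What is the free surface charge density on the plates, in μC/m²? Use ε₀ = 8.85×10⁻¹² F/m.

σ ≈ 1.36 μC/m²

A = π(0.840 cm)² = 2.22×10⁻⁴ m².
C = κε₀A/d = 7.78 × 8.85×10⁻¹² × 2.22×10⁻⁴ / 1.19×10⁻⁴ = 1.28×10⁻¹⁰ F.
σ = Q/A = CV/A = 1.28×10⁻¹⁰ × 2.35 / 2.22×10⁻⁴ = 1.36×10⁻⁶ C/m².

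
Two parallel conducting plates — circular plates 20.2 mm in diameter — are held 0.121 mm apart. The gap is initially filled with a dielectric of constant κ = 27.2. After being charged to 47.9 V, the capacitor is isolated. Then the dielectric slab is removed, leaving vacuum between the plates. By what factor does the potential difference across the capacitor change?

Isolated ⇒ Q is held fixed.
C₂ = 0.0368 C₁ and V = Q/C, so V₂/V₁ = C₁/C₂ = 27.2.

V₂/V₁ ≈ 27.2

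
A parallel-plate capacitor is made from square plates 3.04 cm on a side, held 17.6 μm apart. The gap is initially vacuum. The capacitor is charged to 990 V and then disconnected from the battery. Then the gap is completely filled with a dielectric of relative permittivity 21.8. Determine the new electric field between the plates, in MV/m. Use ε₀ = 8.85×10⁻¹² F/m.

A = (3.04 cm)² = 9.24×10⁻⁴ m².
Initially C₁ = ε₀A/d = 8.85×10⁻¹² × 9.24×10⁻⁴ / 1.76×10⁻⁵ = 4.65×10⁻¹⁰ F.
E₁ = 5.62×10⁷ V/m.
Isolated ⇒ Q is held fixed. V₂ = Q/C₂ = V₁/21.8; E = V/d, so E₂/E₁ = (V₂/V₁)(d₁/d₂) = 0.0459.
E₂ = 0.0459 × 5.62×10⁷ = 2.58×10⁶ V/m.

E ≈ 2.58 MV/m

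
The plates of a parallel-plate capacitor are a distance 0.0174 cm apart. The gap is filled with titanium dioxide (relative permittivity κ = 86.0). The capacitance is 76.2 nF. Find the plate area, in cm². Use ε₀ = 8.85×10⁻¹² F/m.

A = Cd/(κε₀) = 7.62×10⁻⁸ × 1.74×10⁻⁴ / (86.0 × 8.85×10⁻¹²) = 1.74×10⁻² m².

174 cm²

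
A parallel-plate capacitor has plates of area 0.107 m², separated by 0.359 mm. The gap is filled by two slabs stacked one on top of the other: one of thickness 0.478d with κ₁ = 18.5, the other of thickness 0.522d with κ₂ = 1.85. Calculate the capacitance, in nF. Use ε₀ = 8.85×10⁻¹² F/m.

C ≈ 8.56 nF

Stacked slabs ⇒ two capacitors in series, each with the full plate area.
C₁ = κ₁ε₀A/d₁ = 18.5 × 8.85×10⁻¹² × 0.107 / 1.72×10⁻⁴ = 1.02×10⁻⁷ F.
C₂ = κ₂ε₀A/d₂ = 1.85 × 8.85×10⁻¹² × 0.107 / 1.87×10⁻⁴ = 9.35×10⁻⁹ F.
C = (1/C₁ + 1/C₂)⁻¹ = 8.56×10⁻⁹ F.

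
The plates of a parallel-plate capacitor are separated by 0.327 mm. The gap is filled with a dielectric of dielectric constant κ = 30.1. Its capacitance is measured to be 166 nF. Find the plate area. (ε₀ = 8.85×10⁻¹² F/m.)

2.04×10⁵ mm²

A = Cd/(κε₀) = 1.66×10⁻⁷ × 3.27×10⁻⁴ / (30.1 × 8.85×10⁻¹²) = 0.204 m².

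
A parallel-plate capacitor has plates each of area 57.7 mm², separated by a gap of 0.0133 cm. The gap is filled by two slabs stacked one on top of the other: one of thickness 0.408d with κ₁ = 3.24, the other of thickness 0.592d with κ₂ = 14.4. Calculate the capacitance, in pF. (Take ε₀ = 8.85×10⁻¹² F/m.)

A = 57.7 mm² = 5.77×10⁻⁵ m².
Stacked slabs ⇒ two capacitors in series, each with the full plate area.
C₁ = κ₁ε₀A/d₁ = 3.24 × 8.85×10⁻¹² × 5.77×10⁻⁵ / 5.43×10⁻⁵ = 3.05×10⁻¹¹ F.
C₂ = κ₂ε₀A/d₂ = 14.4 × 8.85×10⁻¹² × 5.77×10⁻⁵ / 7.87×10⁻⁵ = 9.34×10⁻¹¹ F.
C = (1/C₁ + 1/C₂)⁻¹ = 2.30×10⁻¹¹ F.

23.0 pF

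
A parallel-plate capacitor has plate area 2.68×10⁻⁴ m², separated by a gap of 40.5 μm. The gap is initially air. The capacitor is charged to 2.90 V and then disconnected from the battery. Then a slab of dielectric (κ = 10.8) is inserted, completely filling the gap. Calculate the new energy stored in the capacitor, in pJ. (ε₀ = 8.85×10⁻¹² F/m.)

Initially C₁ = ε₀A/d = 8.85×10⁻¹² × 2.68×10⁻⁴ / 4.05×10⁻⁵ = 5.86×10⁻¹¹ F.
U₁ = 2.46×10⁻¹⁰ J.
Isolated ⇒ Q is held fixed. C₂ = 10.8 C₁ and U = Q²/(2C), so U₂/U₁ = C₁/C₂ = 0.0926.
U₂ = 0.0926 × 2.46×10⁻¹⁰ = 2.28×10⁻¹¹ J.

U ≈ 22.8 pJ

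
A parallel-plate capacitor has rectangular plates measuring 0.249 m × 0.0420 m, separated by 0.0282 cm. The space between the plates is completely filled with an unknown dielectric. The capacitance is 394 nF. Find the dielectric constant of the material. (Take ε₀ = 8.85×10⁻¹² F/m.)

A = 0.249 × 0.0420 m² = 1.05×10⁻² m².
κ = Cd/(ε₀A) = 3.94×10⁻⁷ × 2.82×10⁻⁴ / (8.85×10⁻¹² × 1.05×10⁻²) = 1200.

κ ≈ 1200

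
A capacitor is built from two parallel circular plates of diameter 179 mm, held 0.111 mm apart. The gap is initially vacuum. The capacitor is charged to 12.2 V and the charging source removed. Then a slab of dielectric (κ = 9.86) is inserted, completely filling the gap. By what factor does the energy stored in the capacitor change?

Isolated ⇒ Q is held fixed.
C₂ = 9.86 C₁ and U = Q²/(2C), so U₂/U₁ = C₁/C₂ = 0.101.

0.101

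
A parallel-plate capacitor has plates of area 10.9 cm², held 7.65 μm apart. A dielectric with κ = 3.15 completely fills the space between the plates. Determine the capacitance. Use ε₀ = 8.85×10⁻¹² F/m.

3.97 nF

A = 10.9 cm² = 1.09×10⁻³ m².
C = κε₀A/d = 3.15 × 8.85×10⁻¹² × 1.09×10⁻³ / 7.65×10⁻⁶ = 3.97×10⁻⁹ F.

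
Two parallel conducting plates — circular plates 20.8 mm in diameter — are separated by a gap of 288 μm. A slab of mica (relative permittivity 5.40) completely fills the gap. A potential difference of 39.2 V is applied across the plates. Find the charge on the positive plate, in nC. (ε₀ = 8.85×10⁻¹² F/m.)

A = π(20.8/2 mm)² = 3.40×10⁻⁴ m².
C = κε₀A/d = 5.40 × 8.85×10⁻¹² × 3.40×10⁻⁴ / 2.88×10⁻⁴ = 5.64×10⁻¹¹ F.
Q = CV = 5.64×10⁻¹¹ × 39.2 = 2.21×10⁻⁹ C.

2.21 nC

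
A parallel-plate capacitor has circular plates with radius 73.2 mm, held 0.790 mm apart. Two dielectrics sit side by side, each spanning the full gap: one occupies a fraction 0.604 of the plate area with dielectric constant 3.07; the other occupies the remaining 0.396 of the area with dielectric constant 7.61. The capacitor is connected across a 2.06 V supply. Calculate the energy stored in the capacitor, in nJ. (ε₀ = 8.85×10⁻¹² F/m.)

U ≈ 1.95 nJ

A = π(73.2 mm)² = 1.68×10⁻² m².
Side-by-side slabs ⇒ two capacitors in parallel, each spanning the full gap.
C₁ = κ₁ε₀A₁/d = 3.07 × 8.85×10⁻¹² × 1.02×10⁻² / 7.90×10⁻⁴ = 3.50×10⁻¹⁰ F.
C₂ = κ₂ε₀A₂/d = 7.61 × 8.85×10⁻¹² × 6.67×10⁻³ / 7.90×10⁻⁴ = 5.68×10⁻¹⁰ F.
C = C₁ + C₂ = 9.18×10⁻¹⁰ F.
U = ½CV² = ½ × 9.18×10⁻¹⁰ × (2.06)² = 1.95×10⁻⁹ J.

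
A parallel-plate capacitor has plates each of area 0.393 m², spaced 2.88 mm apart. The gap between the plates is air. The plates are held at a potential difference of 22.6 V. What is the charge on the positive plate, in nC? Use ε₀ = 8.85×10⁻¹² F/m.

27.3 nC

C = ε₀A/d = 8.85×10⁻¹² × 0.393 / 2.88×10⁻³ = 1.21×10⁻⁹ F.
Q = CV = 1.21×10⁻⁹ × 22.6 = 2.73×10⁻⁸ C.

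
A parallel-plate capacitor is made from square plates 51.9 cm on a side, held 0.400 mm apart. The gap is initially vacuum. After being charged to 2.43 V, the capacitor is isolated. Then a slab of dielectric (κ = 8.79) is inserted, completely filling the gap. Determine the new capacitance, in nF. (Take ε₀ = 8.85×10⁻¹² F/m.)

A = (51.9 cm)² = 0.269 m².
Initially C₁ = ε₀A/d = 8.85×10⁻¹² × 0.269 / 4.00×10⁻⁴ = 5.96×10⁻⁹ F.
C = κε₀A/d scales with κ, so C₂/C₁ = κ = 8.79.
C₂ = 8.79 × 5.96×10⁻⁹ = 5.24×10⁻⁸ F.

C ≈ 52.4 nF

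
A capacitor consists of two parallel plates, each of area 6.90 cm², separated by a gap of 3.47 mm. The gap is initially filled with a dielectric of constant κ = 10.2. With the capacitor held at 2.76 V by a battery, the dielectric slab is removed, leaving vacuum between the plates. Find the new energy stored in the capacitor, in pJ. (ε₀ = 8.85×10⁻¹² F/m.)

A = 6.90 cm² = 6.90×10⁻⁴ m².
Initially C₁ = κε₀A/d = 10.2 × 8.85×10⁻¹² × 6.90×10⁻⁴ / 3.47×10⁻³ = 1.79×10⁻¹¹ F.
U₁ = 6.84×10⁻¹¹ J.
Battery connected ⇒ V is held fixed. C₂ = 0.0980 C₁ and U = ½CV², so U₂/U₁ = C₂/C₁ = 0.0980.
U₂ = 0.0980 × 6.84×10⁻¹¹ = 6.70×10⁻¹² J.

6.70 pJ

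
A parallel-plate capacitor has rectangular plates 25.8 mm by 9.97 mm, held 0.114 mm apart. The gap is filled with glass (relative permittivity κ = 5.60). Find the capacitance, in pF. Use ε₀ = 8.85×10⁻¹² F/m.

A = 25.8 × 9.97 mm² = 2.57×10⁻⁴ m².
C = κε₀A/d = 5.60 × 8.85×10⁻¹² × 2.57×10⁻⁴ / 1.14×10⁻⁴ = 1.12×10⁻¹⁰ F.

C ≈ 112 pF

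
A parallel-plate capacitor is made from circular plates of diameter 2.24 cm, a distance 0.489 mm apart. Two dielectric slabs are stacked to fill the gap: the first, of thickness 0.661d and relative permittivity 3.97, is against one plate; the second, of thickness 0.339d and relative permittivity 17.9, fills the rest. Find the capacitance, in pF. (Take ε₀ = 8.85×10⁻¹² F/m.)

A = π(2.24/2 cm)² = 3.94×10⁻⁴ m².
Stacked slabs ⇒ two capacitors in series, each with the full plate area.
C₁ = κ₁ε₀A/d₁ = 3.97 × 8.85×10⁻¹² × 3.94×10⁻⁴ / 3.23×10⁻⁴ = 4.28×10⁻¹¹ F.
C₂ = κ₂ε₀A/d₂ = 17.9 × 8.85×10⁻¹² × 3.94×10⁻⁴ / 1.66×10⁻⁴ = 3.77×10⁻¹⁰ F.
C = (1/C₁ + 1/C₂)⁻¹ = 3.85×10⁻¹¹ F.

38.5 pF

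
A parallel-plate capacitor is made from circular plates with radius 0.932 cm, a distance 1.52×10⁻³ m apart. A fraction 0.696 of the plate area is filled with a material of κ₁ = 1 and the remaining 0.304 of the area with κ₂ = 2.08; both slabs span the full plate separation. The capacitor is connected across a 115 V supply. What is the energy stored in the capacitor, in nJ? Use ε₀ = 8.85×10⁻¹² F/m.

U ≈ 14.0 nJ

A = π(0.932 cm)² = 2.73×10⁻⁴ m².
Side-by-side slabs ⇒ two capacitors in parallel, each spanning the full gap.
C₁ = κ₁ε₀A₁/d = 1.00 × 8.85×10⁻¹² × 1.90×10⁻⁴ / 1.52×10⁻³ = 1.11×10⁻¹² F.
C₂ = κ₂ε₀A₂/d = 2.08 × 8.85×10⁻¹² × 8.30×10⁻⁵ / 1.52×10⁻³ = 1.00×10⁻¹² F.
C = C₁ + C₂ = 2.11×10⁻¹² F.
U = ½CV² = ½ × 2.11×10⁻¹² × (115)² = 1.40×10⁻⁸ J.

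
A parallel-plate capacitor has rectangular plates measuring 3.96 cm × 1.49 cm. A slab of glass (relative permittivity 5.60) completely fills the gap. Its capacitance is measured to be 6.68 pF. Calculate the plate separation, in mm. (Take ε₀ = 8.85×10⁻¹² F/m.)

A = 3.96 × 1.49 cm² = 5.90×10⁻⁴ m².
d = κε₀A/C = 5.60 × 8.85×10⁻¹² × 5.90×10⁻⁴ / 6.68×10⁻¹² = 4.38×10⁻³ m.

d ≈ 4.38 mm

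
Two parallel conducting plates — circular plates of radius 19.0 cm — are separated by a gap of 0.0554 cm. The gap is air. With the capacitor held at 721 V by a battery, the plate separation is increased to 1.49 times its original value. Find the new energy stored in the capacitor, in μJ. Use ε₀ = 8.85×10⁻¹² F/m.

U ≈ 316 μJ

A = π(19.0 cm)² = 0.113 m².
Initially C₁ = ε₀A/d = 8.85×10⁻¹² × 0.113 / 5.54×10⁻⁴ = 1.81×10⁻⁹ F.
U₁ = 4.71×10⁻⁴ J.
Battery connected ⇒ V is held fixed. C₂ = 0.671 C₁ and U = ½CV², so U₂/U₁ = C₂/C₁ = 0.671.
U₂ = 0.671 × 4.71×10⁻⁴ = 3.16×10⁻⁴ J.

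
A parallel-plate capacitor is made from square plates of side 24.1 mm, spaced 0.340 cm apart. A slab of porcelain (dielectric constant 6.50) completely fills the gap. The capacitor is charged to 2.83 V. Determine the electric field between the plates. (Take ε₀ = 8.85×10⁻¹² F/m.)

E = V/d = 2.83 / 3.40×10⁻³ = 8.32×10² V/m.

0.832 kV/m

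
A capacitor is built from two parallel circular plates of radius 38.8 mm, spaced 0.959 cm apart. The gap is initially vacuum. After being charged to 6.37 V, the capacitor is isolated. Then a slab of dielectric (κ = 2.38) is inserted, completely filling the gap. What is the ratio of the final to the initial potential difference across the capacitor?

V₂/V₁ ≈ 0.420

Isolated ⇒ Q is held fixed.
C₂ = 2.38 C₁ and V = Q/C, so V₂/V₁ = C₁/C₂ = 0.420.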